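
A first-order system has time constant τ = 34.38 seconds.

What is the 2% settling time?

For first-order system, 2% settling time ≈ 4τ = 4 × 34.38 = 137.52 s.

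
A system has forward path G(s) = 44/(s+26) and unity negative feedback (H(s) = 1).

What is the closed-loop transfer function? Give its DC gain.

T(s) = G/(1+GH) = [44/(s+26)] / [1 + 44/(s+26)] = 44/(s+26+44) = 44/(s+70). DC gain = 44/70 = 0.6286.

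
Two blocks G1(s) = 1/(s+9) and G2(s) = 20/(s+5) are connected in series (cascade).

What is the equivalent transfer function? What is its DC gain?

Series: multiply transfer functions. G_eq = 1/(s+9) × 20/(s+5) = 20/((s+9)(s+5)). DC gain = 20/(9×5) = 0.4444.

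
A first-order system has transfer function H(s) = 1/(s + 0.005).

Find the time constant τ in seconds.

For H(s) = 1/(s + 1/τ), the pole is at -1/τ = -0.005, so τ = 1/0.005 = 200 s.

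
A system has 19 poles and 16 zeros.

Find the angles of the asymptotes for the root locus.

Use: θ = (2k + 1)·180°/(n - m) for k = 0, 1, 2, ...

n - m = 19 - 16 = 3. Angles: θk = (2k + 1)·180°/3 = 60°, 180°, 300°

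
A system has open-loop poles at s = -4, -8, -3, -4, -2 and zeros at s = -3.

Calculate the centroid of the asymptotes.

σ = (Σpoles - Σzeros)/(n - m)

σ = (Σpoles - Σzeros)/(n - m) = (-21 - (-3))/(5 - 1) = -18/4 = -4.5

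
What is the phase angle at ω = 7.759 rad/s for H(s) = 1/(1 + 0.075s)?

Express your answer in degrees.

Phase = -arctan(ωτ) = -arctan(7.759 × 0.075) = -30.2°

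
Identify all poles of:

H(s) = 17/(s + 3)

Pole is where denominator = 0: s + 3 = 0, so s = -3.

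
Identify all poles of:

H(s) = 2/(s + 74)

Pole is where denominator = 0: s + 74 = 0, so s = -74.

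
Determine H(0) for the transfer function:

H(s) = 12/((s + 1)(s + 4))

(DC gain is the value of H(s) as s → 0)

DC gain = H(0) = 12/(1 × 4) = 12/4 = 3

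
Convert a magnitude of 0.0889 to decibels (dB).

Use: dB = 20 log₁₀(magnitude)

dB = 20 log₁₀(0.0889) = -21.0 dB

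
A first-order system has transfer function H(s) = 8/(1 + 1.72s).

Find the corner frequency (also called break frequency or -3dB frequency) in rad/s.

Corner frequency = 1/τ = 1/1.72 = 0.581 rad/s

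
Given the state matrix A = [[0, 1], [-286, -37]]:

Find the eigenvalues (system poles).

det(A - λI) = λ² - (-37)λ + 286 = (λ - (-26))(λ - (-11)). Eigenvalues: -26, -11.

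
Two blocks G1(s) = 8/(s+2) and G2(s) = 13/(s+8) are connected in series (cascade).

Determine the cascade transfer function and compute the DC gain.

Series: multiply transfer functions. G_eq = 8/(s+2) × 13/(s+8) = 104/((s+2)(s+8)). DC gain = 104/(2×8) = 6.5.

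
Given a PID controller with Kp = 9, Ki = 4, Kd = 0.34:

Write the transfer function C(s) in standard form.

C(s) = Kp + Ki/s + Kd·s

Substituting values: C(s) = 9 + 4/s + 0.34s = (0.34s² + 9s + 4)/s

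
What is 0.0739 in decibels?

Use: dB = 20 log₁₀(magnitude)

dB = 20 log₁₀(0.0739) = -22.6 dB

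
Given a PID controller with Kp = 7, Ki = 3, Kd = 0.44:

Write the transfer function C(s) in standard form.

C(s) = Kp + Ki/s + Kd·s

Substituting values: C(s) = 7 + 3/s + 0.44s = (0.44s² + 7s + 3)/s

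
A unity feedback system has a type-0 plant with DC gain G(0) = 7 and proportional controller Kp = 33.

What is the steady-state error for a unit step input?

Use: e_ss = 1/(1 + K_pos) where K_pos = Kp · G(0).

K_pos = Kp · G(0) = 33 × 7 = 231. e_ss = 1/(1 + 231) = 0.0043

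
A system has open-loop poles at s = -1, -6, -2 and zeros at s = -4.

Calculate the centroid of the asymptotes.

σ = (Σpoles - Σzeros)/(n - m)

σ = (Σpoles - Σzeros)/(n - m) = (-9 - (-4))/(3 - 1) = -5/2 = -2.5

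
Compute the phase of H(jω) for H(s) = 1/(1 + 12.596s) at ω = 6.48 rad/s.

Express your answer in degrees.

Phase = -arctan(ωτ) = -arctan(6.48 × 12.596) = -89.3°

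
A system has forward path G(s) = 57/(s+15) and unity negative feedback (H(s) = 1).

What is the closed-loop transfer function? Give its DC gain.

T(s) = G/(1+GH) = [57/(s+15)] / [1 + 57/(s+15)] = 57/(s+15+57) = 57/(s+72). DC gain = 57/72 = 0.7917.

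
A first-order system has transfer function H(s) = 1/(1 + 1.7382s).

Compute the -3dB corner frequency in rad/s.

Corner frequency = 1/τ = 1/1.7382 = 0.575 rad/s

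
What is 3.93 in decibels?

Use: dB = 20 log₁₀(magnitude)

dB = 20 log₁₀(3.93) = 11.9 dB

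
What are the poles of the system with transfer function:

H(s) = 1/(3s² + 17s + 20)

Discriminant = 17² - 4×3×20 = 289 - 240 = 49 > 0, so two distinct real poles. Using quadratic formula: s = (-17 ± √49)/(2×3) = (-17 ± √49)/6, with √49 = 7. s₁ = -10/6 ≈ -1.6667, s₂ = -24/6 = -4. Poles: s₁ = -1.6667, s₂ = -4.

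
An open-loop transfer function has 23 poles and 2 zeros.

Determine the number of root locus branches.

Root locus has n branches where n = number of poles = 23.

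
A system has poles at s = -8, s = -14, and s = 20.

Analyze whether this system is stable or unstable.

Pole(s) at s = 20 are not in the left half-plane. System is unstable.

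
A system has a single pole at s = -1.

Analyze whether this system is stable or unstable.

Pole at s = -1 is in the left half-plane. Stable.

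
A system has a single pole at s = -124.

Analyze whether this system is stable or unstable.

Pole at s = -124 is in the left half-plane. Stable.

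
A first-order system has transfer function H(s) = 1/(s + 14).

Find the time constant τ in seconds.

For H(s) = 1/(s + 1/τ), the pole is at -1/τ = -14, so τ = 1/14 = 0.0714 s.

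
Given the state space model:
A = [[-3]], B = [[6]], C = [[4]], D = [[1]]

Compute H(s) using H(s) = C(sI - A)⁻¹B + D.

(sI - A)⁻¹ = 1/(s + 3). H(s) = 4×6/(s + 3) + 1 = (s + 27)/(s + 3).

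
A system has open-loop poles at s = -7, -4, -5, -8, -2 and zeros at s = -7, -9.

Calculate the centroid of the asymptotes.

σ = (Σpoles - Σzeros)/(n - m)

σ = (Σpoles - Σzeros)/(n - m) = (-26 - (-16))/(5 - 2) = -10/3 = -3.33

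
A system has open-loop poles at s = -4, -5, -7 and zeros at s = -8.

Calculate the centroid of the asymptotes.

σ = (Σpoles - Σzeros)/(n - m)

σ = (Σpoles - Σzeros)/(n - m) = (-16 - (-8))/(3 - 1) = -8/2 = -4.0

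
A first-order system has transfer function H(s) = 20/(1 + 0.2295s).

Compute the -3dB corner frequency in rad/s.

Corner frequency = 1/τ = 1/0.2295 = 4.357 rad/s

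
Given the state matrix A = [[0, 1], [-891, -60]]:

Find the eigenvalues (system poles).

det(A - λI) = λ² - (-60)λ + 891 = (λ - (-27))(λ - (-33)). Eigenvalues: -27, -33.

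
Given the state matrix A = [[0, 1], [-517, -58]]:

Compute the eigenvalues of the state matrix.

det(A - λI) = λ² - (-58)λ + 517 = (λ - (-47))(λ - (-11)). Eigenvalues: -47, -11.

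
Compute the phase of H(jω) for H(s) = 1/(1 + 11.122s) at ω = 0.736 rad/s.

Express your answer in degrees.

Phase = -arctan(ωτ) = -arctan(0.736 × 11.122) = -83.0°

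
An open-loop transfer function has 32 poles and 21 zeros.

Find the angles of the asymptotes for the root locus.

n - m = 32 - 21 = 11. Angles: θk = (2k + 1)·180°/11 = 16.36°, 49.09°, 81.82°, 114.55°, 147.27°, 180°, 212.73°, 245.45°, 278.18°, 310.91°, 343.64°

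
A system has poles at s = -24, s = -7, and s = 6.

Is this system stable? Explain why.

Pole(s) at s = 6 are not in the left half-plane. System is unstable.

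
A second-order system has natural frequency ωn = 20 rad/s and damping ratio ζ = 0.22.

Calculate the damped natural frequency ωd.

ωd = ωn√(1 - ζ²) = 20√(1 - 0.22²) = 19.51 rad/s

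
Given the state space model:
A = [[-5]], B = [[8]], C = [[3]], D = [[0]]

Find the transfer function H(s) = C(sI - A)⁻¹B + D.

(sI - A)⁻¹ = 1/(s + 5). H(s) = 3 × 8/(s + 5) + 0 = 24/(s + 5).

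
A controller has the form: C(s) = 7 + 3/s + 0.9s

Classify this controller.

This is a Proportional-Integral-Derivative (PID) controller.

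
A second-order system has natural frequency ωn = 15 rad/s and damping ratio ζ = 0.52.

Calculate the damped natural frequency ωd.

ωd = ωn√(1 - ζ²) = 15√(1 - 0.52²) = 12.81 rad/s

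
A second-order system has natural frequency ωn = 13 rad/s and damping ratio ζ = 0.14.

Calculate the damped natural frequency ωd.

ωd = ωn√(1 - ζ²) = 13√(1 - 0.14²) = 12.87 rad/s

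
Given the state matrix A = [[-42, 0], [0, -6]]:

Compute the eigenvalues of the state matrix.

For diagonal matrix, eigenvalues are diagonal entries: λ₁ = -42, λ₂ = -6.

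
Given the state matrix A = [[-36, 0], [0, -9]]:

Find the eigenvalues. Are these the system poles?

For diagonal matrix, eigenvalues are diagonal entries: λ₁ = -36, λ₂ = -9. Eigenvalues of A = system poles.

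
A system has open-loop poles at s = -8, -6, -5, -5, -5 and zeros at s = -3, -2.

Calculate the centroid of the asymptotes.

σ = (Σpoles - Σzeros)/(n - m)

σ = (Σpoles - Σzeros)/(n - m) = (-29 - (-5))/(5 - 2) = -24/3 = -8.0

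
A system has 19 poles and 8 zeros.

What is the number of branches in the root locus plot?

Root locus has n branches where n = number of poles = 19.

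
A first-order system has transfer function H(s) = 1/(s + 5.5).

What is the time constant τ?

For H(s) = 1/(s + 1/τ), the pole is at -1/τ = -5.5, so τ = 1/5.5 = 0.1818 s.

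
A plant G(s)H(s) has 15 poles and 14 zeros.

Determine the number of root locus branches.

Root locus has n branches where n = number of poles = 15.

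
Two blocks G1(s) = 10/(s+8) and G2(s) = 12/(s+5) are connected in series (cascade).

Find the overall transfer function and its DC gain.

Series: multiply transfer functions. G_eq = 10/(s+8) × 12/(s+5) = 120/((s+8)(s+5)). DC gain = 120/(8×5) = 3.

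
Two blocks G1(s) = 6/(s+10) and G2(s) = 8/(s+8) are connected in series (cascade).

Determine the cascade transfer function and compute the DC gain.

Series: multiply transfer functions. G_eq = 6/(s+10) × 8/(s+8) = 48/((s+10)(s+8)). DC gain = 48/(10×8) = 0.6.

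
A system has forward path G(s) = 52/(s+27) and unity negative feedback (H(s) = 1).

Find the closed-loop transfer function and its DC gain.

T(s) = G/(1+GH) = [52/(s+27)] / [1 + 52/(s+27)] = 52/(s+27+52) = 52/(s+79). DC gain = 52/79 = 0.6582.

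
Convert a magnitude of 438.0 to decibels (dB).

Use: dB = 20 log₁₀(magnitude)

dB = 20 log₁₀(438.0) = 52.8 dB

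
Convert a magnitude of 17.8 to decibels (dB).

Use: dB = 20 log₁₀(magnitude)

dB = 20 log₁₀(17.8) = 25.0 dB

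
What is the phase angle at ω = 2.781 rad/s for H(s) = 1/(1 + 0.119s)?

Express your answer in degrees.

Phase = -arctan(ωτ) = -arctan(2.781 × 0.119) = -18.3°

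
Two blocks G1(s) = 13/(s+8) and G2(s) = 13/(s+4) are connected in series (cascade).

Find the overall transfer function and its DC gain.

Series: multiply transfer functions. G_eq = 13/(s+8) × 13/(s+4) = 169/((s+8)(s+4)). DC gain = 169/(8×4) = 5.28125.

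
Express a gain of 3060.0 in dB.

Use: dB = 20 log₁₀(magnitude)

dB = 20 log₁₀(3060.0) = 69.7 dB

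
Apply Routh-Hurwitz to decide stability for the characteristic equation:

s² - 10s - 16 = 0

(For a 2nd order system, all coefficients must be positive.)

Coefficients: 1, -10, -16. b=-10, c=-16 not positive, so system is unstable.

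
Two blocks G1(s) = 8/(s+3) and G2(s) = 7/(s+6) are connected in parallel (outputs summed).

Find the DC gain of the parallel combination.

Parallel: G_eq = G1 + G2. DC gain = G1(0) + G2(0) = 8/3 + 7/6 = 2.6667 + 1.1667 = 3.8333.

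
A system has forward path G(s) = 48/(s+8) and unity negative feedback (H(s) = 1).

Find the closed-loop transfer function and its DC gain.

T(s) = G/(1+GH) = [48/(s+8)] / [1 + 48/(s+8)] = 48/(s+8+48) = 48/(s+56). DC gain = 48/56 = 0.8571.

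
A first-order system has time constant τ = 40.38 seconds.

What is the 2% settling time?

For first-order system, 2% settling time ≈ 4τ = 4 × 40.38 = 161.52 s.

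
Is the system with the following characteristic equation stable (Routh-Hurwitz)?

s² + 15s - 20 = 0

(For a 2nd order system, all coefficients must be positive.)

Coefficients: 1, 15, -20. c=-20 not positive, so system is unstable.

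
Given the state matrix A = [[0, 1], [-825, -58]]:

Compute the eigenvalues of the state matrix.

det(A - λI) = λ² - (-58)λ + 825 = (λ - (-25))(λ - (-33)). Eigenvalues: -25, -33.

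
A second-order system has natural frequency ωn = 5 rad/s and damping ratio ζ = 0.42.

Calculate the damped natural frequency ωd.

ωd = ωn√(1 - ζ²) = 5√(1 - 0.42²) = 4.54 rad/s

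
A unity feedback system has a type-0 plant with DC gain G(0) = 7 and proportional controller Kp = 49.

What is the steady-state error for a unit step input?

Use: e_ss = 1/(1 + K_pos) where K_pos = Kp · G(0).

K_pos = Kp · G(0) = 49 × 7 = 343. e_ss = 1/(1 + 343) = 0.0029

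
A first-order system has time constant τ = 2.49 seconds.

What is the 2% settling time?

For first-order system, 2% settling time ≈ 4τ = 4 × 2.49 = 9.96 s.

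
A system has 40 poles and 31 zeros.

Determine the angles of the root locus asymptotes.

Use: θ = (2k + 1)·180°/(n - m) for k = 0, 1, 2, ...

n - m = 40 - 31 = 9. Angles: θk = (2k + 1)·180°/9 = 20°, 60°, 100°, 140°, 180°, 220°, 260°, 300°, 340°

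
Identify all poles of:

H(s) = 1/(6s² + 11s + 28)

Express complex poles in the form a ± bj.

Discriminant = 11² - 4×6×28 = 121 - 672 = -551 < 0, so the poles are a complex conjugate pair s = (-11 ± j√551)/(2×6). Real part = -11/(2×6) = -11/12 ≈ -0.9167; imaginary part = ±√551/(2×6) ≈ 1.9561. Poles: s = -0.9167 ± 1.9561j.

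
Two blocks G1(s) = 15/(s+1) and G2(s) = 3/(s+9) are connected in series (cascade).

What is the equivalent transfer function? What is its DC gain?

Series: multiply transfer functions. G_eq = 15/(s+1) × 3/(s+9) = 45/((s+1)(s+9)). DC gain = 45/(1×9) = 5.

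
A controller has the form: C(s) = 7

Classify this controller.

This is a Proportional (P) controller.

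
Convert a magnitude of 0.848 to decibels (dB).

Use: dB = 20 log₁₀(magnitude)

dB = 20 log₁₀(0.848) = -1.4 dB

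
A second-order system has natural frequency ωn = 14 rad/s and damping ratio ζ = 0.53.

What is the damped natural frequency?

ωd = ωn√(1 - ζ²) = 14√(1 - 0.53²) = 11.87 rad/s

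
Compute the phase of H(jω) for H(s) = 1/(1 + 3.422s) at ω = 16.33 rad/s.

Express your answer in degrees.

Phase = -arctan(ωτ) = -arctan(16.33 × 3.422) = -89.0°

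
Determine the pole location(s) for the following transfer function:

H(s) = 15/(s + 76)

Pole is where denominator = 0: s + 76 = 0, so s = -76.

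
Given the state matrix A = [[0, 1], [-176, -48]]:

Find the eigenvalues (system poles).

det(A - λI) = λ² - (-48)λ + 176 = (λ - (-44))(λ - (-4)). Eigenvalues: -44, -4.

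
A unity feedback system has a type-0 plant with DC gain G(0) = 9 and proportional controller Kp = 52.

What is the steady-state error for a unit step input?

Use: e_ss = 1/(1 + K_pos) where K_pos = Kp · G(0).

K_pos = Kp · G(0) = 52 × 9 = 468. e_ss = 1/(1 + 468) = 0.0021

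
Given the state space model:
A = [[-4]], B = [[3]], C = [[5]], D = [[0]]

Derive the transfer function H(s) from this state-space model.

(sI - A)⁻¹ = 1/(s + 4). H(s) = 5 × 3/(s + 4) + 0 = 15/(s + 4).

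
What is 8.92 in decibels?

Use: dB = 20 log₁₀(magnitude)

dB = 20 log₁₀(8.92) = 19.0 dB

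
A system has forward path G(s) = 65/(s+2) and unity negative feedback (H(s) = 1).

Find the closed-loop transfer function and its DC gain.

T(s) = G/(1+GH) = [65/(s+2)] / [1 + 65/(s+2)] = 65/(s+2+65) = 65/(s+67). DC gain = 65/67 = 0.9701.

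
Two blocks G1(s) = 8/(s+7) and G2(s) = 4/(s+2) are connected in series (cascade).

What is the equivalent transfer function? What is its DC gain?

Series: multiply transfer functions. G_eq = 8/(s+7) × 4/(s+2) = 32/((s+7)(s+2)). DC gain = 32/(7×2) = 2.2857.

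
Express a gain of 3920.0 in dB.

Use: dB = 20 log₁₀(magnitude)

dB = 20 log₁₀(3920.0) = 71.9 dB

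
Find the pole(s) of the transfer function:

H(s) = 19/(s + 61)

Pole is where denominator = 0: s + 61 = 0, so s = -61.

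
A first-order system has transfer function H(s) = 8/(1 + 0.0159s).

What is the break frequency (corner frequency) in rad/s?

Corner frequency = 1/τ = 1/0.0159 = 62.893 rad/s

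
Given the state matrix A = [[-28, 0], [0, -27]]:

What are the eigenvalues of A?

For diagonal matrix, eigenvalues are diagonal entries: λ₁ = -28, λ₂ = -27.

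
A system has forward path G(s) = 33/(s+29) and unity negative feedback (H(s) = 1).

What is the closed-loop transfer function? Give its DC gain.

T(s) = G/(1+GH) = [33/(s+29)] / [1 + 33/(s+29)] = 33/(s+29+33) = 33/(s+62). DC gain = 33/62 = 0.5323.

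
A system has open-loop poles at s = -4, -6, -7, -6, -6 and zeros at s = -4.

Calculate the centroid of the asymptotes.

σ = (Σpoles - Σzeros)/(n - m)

σ = (Σpoles - Σzeros)/(n - m) = (-29 - (-4))/(5 - 1) = -25/4 = -6.25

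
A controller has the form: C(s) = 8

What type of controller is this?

This is a Proportional (P) controller.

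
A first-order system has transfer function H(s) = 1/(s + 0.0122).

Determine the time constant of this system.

For H(s) = 1/(s + 1/τ), the pole is at -1/τ = -0.0122, so τ = 1/0.0122 = 81.97 s.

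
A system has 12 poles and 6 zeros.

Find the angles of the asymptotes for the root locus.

n - m = 12 - 6 = 6. Angles: θk = (2k + 1)·180°/6 = 30°, 90°, 150°, 210°, 270°, 330°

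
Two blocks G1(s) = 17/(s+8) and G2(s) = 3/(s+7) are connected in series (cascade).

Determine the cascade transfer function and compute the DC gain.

Series: multiply transfer functions. G_eq = 17/(s+8) × 3/(s+7) = 51/((s+8)(s+7)). DC gain = 51/(8×7) = 0.9107.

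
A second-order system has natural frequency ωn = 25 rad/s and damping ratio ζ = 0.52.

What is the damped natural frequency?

ωd = ωn√(1 - ζ²) = 25√(1 - 0.52²) = 21.35 rad/s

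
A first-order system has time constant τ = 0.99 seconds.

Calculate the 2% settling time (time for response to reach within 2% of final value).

For first-order system, 2% settling time ≈ 4τ = 4 × 0.99 = 3.96 s.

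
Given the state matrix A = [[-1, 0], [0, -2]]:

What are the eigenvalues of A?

For diagonal matrix, eigenvalues are diagonal entries: λ₁ = -1, λ₂ = -2.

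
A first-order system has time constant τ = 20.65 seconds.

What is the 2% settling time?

For first-order system, 2% settling time ≈ 4τ = 4 × 20.65 = 82.6 s.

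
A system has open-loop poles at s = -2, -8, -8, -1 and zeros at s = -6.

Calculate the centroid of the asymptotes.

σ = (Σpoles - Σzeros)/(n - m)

σ = (Σpoles - Σzeros)/(n - m) = (-19 - (-6))/(4 - 1) = -13/3 = -4.33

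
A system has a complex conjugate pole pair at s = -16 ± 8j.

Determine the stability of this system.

Real part of poles is -16 (< 0, left half-plane). Stable.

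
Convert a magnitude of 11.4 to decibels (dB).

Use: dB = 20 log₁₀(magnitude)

dB = 20 log₁₀(11.4) = 21.1 dB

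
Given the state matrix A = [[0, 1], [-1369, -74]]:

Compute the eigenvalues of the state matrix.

det(A - λI) = λ² - (-74)λ + 1369 = (λ - (-37))(λ - (-37)). Eigenvalues: -37, -37.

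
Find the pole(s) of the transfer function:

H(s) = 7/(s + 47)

Pole is where denominator = 0: s + 47 = 0, so s = -47.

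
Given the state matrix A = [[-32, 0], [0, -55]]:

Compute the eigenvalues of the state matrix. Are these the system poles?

For diagonal matrix, eigenvalues are diagonal entries: λ₁ = -32, λ₂ = -55. Eigenvalues of A = system poles.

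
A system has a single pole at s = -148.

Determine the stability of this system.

Pole at s = -148 is in the left half-plane. Stable.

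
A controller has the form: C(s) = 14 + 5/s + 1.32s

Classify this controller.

This is a Proportional-Integral-Derivative (PID) controller.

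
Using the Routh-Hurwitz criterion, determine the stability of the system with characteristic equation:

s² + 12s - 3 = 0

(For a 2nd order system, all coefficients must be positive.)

Coefficients: 1, 12, -3. c=-3 not positive, so system is unstable.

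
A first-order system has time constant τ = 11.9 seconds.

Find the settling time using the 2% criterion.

For first-order system, 2% settling time ≈ 4τ = 4 × 11.9 = 47.6 s.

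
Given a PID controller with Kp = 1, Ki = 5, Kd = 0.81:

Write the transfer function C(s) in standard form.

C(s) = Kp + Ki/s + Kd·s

Substituting values: C(s) = 1 + 5/s + 0.81s = (0.81s² + s + 5)/s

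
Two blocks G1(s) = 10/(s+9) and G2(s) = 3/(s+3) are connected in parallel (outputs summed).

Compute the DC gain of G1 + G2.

Parallel: G_eq = G1 + G2. DC gain = G1(0) + G2(0) = 10/9 + 3/3 = 1.1111 + 1 = 2.1111.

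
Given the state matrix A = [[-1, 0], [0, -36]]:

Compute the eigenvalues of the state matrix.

For diagonal matrix, eigenvalues are diagonal entries: λ₁ = -1, λ₂ = -36.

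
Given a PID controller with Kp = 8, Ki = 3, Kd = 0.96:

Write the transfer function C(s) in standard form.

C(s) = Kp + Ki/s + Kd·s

Substituting values: C(s) = 8 + 3/s + 0.96s = (0.96s² + 8s + 3)/s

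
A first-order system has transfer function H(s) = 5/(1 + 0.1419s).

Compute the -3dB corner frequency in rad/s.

Corner frequency = 1/τ = 1/0.1419 = 7.047 rad/s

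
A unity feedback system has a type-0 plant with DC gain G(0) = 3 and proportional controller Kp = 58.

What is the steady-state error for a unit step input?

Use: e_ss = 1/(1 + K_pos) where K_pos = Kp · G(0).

K_pos = Kp · G(0) = 58 × 3 = 174. e_ss = 1/(1 + 174) = 0.0057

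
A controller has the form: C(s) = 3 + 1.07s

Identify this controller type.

This is a Proportional-Derivative (PD) controller.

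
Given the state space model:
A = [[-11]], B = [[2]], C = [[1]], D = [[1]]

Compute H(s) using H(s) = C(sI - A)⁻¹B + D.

(sI - A)⁻¹ = 1/(s + 11). H(s) = 1×2/(s + 11) + 1 = (s + 13)/(s + 11).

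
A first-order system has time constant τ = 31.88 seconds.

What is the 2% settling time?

For first-order system, 2% settling time ≈ 4τ = 4 × 31.88 = 127.52 s.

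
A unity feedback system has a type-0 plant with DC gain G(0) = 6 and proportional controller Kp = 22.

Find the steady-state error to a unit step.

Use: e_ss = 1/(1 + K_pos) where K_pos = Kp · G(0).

K_pos = Kp · G(0) = 22 × 6 = 132. e_ss = 1/(1 + 132) = 0.0075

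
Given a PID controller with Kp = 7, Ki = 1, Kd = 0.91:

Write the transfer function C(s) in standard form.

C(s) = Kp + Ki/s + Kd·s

Substituting values: C(s) = 7 + 1/s + 0.91s = (0.91s² + 7s + 1)/s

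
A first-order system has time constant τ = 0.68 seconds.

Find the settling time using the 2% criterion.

For first-order system, 2% settling time ≈ 4τ = 4 × 0.68 = 2.72 s.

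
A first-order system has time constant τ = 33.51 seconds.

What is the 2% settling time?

For first-order system, 2% settling time ≈ 4τ = 4 × 33.51 = 134.04 s.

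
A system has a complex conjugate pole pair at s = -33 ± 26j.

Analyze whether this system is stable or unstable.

Real part of poles is -33 (< 0, left half-plane). Stable.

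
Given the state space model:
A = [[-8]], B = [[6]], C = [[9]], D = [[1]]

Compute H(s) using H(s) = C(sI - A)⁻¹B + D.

(sI - A)⁻¹ = 1/(s + 8). H(s) = 9×6/(s + 8) + 1 = (s + 62)/(s + 8).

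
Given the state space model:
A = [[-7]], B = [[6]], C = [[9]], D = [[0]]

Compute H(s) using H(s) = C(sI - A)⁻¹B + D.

(sI - A)⁻¹ = 1/(s + 7). H(s) = 9 × 6/(s + 7) + 0 = 54/(s + 7).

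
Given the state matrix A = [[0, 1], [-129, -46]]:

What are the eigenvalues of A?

det(A - λI) = λ² - (-46)λ + 129 = (λ - (-43))(λ - (-3)). Eigenvalues: -43, -3.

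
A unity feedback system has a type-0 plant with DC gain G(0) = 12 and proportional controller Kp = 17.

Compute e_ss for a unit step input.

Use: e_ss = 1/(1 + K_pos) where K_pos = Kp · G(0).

K_pos = Kp · G(0) = 17 × 12 = 204. e_ss = 1/(1 + 204) = 0.0049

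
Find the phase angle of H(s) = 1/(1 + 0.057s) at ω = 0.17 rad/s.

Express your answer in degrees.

Phase = -arctan(ωτ) = -arctan(0.17 × 0.057) = -0.6°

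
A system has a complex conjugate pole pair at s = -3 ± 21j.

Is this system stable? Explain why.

Real part of poles is -3 (< 0, left half-plane). Stable.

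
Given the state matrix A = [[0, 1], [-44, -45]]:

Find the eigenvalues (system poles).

det(A - λI) = λ² - (-45)λ + 44 = (λ - (-44))(λ - (-1)). Eigenvalues: -44, -1.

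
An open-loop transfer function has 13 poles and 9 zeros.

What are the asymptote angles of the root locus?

n - m = 13 - 9 = 4. Angles: θk = (2k + 1)·180°/4 = 45°, 135°, 225°, 315°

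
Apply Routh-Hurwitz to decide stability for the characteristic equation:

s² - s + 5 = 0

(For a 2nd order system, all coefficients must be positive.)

Coefficients: 1, -1, 5. b=-1 not positive, so system is unstable.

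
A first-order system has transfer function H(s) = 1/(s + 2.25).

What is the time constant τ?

For H(s) = 1/(s + 1/τ), the pole is at -1/τ = -2.25, so τ = 1/2.25 = 0.4444 s.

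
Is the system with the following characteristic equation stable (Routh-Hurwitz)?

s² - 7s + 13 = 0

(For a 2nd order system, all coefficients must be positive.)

Coefficients: 1, -7, 13. b=-7 not positive, so system is unstable.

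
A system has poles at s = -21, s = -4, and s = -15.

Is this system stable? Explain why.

All poles are in the left half-plane. System is stable.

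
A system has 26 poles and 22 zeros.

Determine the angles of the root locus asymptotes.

n - m = 26 - 22 = 4. Angles: θk = (2k + 1)·180°/4 = 45°, 135°, 225°, 315°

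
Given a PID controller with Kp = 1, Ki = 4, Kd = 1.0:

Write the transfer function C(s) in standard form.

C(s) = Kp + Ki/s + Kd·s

Substituting values: C(s) = 1 + 4/s + 1.0s = (s² + s + 4)/s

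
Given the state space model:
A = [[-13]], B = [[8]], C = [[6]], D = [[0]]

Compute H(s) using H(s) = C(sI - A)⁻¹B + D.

(sI - A)⁻¹ = 1/(s + 13). H(s) = 6 × 8/(s + 13) + 0 = 48/(s + 13).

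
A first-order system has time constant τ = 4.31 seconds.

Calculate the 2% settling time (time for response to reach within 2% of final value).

For first-order system, 2% settling time ≈ 4τ = 4 × 4.31 = 17.24 s.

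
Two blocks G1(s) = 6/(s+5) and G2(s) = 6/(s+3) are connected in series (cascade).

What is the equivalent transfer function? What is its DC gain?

Series: multiply transfer functions. G_eq = 6/(s+5) × 6/(s+3) = 36/((s+5)(s+3)). DC gain = 36/(5×3) = 2.4.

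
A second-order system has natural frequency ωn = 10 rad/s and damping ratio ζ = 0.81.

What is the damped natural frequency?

ωd = ωn√(1 - ζ²) = 10√(1 - 0.81²) = 5.86 rad/s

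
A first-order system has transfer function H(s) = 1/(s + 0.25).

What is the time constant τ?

For H(s) = 1/(s + 1/τ), the pole is at -1/τ = -0.25, so τ = 1/0.25 = 4 s.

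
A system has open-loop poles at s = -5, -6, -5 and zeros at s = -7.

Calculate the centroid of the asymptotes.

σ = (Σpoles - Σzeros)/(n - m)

σ = (Σpoles - Σzeros)/(n - m) = (-16 - (-7))/(3 - 1) = -9/2 = -4.5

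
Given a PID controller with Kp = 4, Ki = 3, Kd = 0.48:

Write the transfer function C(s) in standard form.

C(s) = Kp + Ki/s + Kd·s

Substituting values: C(s) = 4 + 3/s + 0.48s = (0.48s² + 4s + 3)/s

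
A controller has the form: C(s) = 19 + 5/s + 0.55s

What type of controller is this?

This is a Proportional-Integral-Derivative (PID) controller.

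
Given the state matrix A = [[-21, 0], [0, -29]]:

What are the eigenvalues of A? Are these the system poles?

For diagonal matrix, eigenvalues are diagonal entries: λ₁ = -21, λ₂ = -29. Eigenvalues of A = system poles.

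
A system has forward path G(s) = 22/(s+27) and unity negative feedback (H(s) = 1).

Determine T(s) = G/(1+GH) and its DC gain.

T(s) = G/(1+GH) = [22/(s+27)] / [1 + 22/(s+27)] = 22/(s+27+22) = 22/(s+49). DC gain = 22/49 = 0.4490.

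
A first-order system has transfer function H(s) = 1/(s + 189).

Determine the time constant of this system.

For H(s) = 1/(s + 1/τ), the pole is at -1/τ = -189, so τ = 1/189 = 0.0053 s.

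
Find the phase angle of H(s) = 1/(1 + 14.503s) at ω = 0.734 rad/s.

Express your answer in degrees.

Phase = -arctan(ωτ) = -arctan(0.734 × 14.503) = -84.6°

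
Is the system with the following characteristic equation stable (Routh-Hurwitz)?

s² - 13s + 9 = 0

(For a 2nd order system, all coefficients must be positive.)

Coefficients: 1, -13, 9. b=-13 not positive, so system is unstable.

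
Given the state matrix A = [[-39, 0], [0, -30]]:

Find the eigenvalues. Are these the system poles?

For diagonal matrix, eigenvalues are diagonal entries: λ₁ = -39, λ₂ = -30. Eigenvalues of A = system poles.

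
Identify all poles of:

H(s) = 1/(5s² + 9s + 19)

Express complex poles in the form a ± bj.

Discriminant = 9² - 4×5×19 = 81 - 380 = -299 < 0, so the poles are a complex conjugate pair s = (-9 ± j√299)/(2×5). Real part = -9/(2×5) = -9/10 = -0.9; imaginary part = ±√299/(2×5) ≈ 1.7292. Poles: s = -0.9 ± 1.7292j.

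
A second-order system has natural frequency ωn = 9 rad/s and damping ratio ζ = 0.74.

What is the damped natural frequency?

ωd = ωn√(1 - ζ²) = 9√(1 - 0.74²) = 6.05 rad/s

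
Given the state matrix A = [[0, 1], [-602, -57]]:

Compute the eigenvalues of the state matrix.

det(A - λI) = λ² - (-57)λ + 602 = (λ - (-14))(λ - (-43)). Eigenvalues: -14, -43.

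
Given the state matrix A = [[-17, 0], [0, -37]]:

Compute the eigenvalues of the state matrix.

For diagonal matrix, eigenvalues are diagonal entries: λ₁ = -17, λ₂ = -37.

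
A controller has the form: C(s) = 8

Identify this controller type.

This is a Proportional (P) controller.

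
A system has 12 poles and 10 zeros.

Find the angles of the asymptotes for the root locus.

n - m = 12 - 10 = 2. Angles: θk = (2k + 1)·180°/2 = 90°, 270°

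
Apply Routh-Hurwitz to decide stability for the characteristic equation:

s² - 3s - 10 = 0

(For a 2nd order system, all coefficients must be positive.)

Coefficients: 1, -3, -10. b=-3, c=-10 not positive, so system is unstable.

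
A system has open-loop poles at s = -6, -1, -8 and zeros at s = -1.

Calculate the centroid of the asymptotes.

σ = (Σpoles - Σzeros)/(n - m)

σ = (Σpoles - Σzeros)/(n - m) = (-15 - (-1))/(3 - 1) = -14/2 = -7.0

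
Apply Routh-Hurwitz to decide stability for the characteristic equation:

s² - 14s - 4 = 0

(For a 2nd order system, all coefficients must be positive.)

Coefficients: 1, -14, -4. b=-14, c=-4 not positive, so system is unstable.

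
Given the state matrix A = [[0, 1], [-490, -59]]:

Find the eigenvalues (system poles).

det(A - λI) = λ² - (-59)λ + 490 = (λ - (-10))(λ - (-49)). Eigenvalues: -10, -49.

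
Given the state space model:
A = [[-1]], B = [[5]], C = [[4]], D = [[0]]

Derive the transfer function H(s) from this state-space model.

(sI - A)⁻¹ = 1/(s + 1). H(s) = 4 × 5/(s + 1) + 0 = 20/(s + 1).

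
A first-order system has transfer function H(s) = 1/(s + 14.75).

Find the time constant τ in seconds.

For H(s) = 1/(s + 1/τ), the pole is at -1/τ = -14.75, so τ = 1/14.75 = 0.0678 s.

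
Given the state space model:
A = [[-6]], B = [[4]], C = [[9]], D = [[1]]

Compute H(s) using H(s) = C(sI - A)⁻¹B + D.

(sI - A)⁻¹ = 1/(s + 6). H(s) = 9×4/(s + 6) + 1 = (s + 42)/(s + 6).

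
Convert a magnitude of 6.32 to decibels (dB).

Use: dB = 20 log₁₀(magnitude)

dB = 20 log₁₀(6.32) = 16.0 dB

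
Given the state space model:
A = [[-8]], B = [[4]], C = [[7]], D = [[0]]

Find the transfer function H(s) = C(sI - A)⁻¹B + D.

(sI - A)⁻¹ = 1/(s + 8). H(s) = 7 × 4/(s + 8) + 0 = 28/(s + 8).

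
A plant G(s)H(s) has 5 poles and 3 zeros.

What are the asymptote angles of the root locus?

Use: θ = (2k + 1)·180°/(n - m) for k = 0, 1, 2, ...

n - m = 5 - 3 = 2. Angles: θk = (2k + 1)·180°/2 = 90°, 270°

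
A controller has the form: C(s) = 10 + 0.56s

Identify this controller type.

This is a Proportional-Derivative (PD) controller.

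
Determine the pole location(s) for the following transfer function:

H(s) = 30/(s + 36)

Pole is where denominator = 0: s + 36 = 0, so s = -36.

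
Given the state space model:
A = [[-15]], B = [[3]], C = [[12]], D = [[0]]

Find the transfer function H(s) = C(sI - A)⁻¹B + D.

(sI - A)⁻¹ = 1/(s + 15). H(s) = 12 × 3/(s + 15) + 0 = 36/(s + 15).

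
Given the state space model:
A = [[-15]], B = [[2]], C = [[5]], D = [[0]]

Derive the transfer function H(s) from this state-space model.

(sI - A)⁻¹ = 1/(s + 15). H(s) = 5 × 2/(s + 15) + 0 = 10/(s + 15).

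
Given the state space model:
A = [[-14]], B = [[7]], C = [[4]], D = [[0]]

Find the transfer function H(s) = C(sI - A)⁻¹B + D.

(sI - A)⁻¹ = 1/(s + 14). H(s) = 4 × 7/(s + 14) + 0 = 28/(s + 14).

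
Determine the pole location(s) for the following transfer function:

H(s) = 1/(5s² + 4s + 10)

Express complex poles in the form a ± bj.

Discriminant = 4² - 4×5×10 = 16 - 200 = -184 < 0, so the poles are a complex conjugate pair s = (-4 ± j√184)/(2×5). Real part = -4/(2×5) = -4/10 = -0.4; imaginary part = ±√184/(2×5) ≈ 1.3565. Poles: s = -0.4 ± 1.3565j.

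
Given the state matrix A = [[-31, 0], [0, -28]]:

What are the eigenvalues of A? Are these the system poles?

For diagonal matrix, eigenvalues are diagonal entries: λ₁ = -31, λ₂ = -28. Eigenvalues of A = system poles.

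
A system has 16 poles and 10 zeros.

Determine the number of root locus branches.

Root locus has n branches where n = number of poles = 16.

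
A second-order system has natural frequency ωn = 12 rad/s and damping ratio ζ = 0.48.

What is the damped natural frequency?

ωd = ωn√(1 - ζ²) = 12√(1 - 0.48²) = 10.53 rad/s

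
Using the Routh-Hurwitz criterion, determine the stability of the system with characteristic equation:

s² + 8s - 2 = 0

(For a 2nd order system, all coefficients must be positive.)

Coefficients: 1, 8, -2. c=-2 not positive, so system is unstable.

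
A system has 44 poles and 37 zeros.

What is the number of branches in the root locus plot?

Root locus has n branches where n = number of poles = 44.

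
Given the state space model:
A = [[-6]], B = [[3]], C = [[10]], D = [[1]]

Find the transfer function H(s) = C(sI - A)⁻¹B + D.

(sI - A)⁻¹ = 1/(s + 6). H(s) = 10×3/(s + 6) + 1 = (s + 36)/(s + 6).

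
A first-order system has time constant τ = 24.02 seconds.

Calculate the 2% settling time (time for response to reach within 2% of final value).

For first-order system, 2% settling time ≈ 4τ = 4 × 24.02 = 96.08 s.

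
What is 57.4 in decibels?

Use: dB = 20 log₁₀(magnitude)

dB = 20 log₁₀(57.4) = 35.2 dB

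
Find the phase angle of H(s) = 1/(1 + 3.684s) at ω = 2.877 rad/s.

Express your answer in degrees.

Phase = -arctan(ωτ) = -arctan(2.877 × 3.684) = -84.6°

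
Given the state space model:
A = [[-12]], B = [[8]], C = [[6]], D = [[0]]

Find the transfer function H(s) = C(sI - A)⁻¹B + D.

(sI - A)⁻¹ = 1/(s + 12). H(s) = 6 × 8/(s + 12) + 0 = 48/(s + 12).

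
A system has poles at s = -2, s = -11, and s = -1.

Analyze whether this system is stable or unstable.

All poles are in the left half-plane. System is stable.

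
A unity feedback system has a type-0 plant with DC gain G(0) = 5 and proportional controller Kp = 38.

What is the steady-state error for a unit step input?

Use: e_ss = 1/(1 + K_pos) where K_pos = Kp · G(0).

K_pos = Kp · G(0) = 38 × 5 = 190. e_ss = 1/(1 + 190) = 0.0052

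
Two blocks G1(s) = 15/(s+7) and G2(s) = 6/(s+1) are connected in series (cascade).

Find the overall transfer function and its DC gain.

Series: multiply transfer functions. G_eq = 15/(s+7) × 6/(s+1) = 90/((s+7)(s+1)). DC gain = 90/(7×1) = 12.8571.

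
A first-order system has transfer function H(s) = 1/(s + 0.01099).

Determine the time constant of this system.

For H(s) = 1/(s + 1/τ), the pole is at -1/τ = -0.01099, so τ = 1/0.01099 = 90.99 s.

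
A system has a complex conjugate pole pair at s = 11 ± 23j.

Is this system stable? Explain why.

Real part of poles is 11 (> 0, right half-plane). Unstable.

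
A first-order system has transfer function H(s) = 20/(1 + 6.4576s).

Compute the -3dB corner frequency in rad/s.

Corner frequency = 1/τ = 1/6.4576 = 0.155 rad/s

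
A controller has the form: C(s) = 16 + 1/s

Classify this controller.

This is a Proportional-Integral (PI) controller.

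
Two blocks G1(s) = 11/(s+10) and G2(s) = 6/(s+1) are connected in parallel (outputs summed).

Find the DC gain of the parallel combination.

Parallel: G_eq = G1 + G2. DC gain = G1(0) + G2(0) = 11/10 + 6/1 = 1.1 + 6 = 7.1.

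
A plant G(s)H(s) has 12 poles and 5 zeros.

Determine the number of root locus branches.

Root locus has n branches where n = number of poles = 12.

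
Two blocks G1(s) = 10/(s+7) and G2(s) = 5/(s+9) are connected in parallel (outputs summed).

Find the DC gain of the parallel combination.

Parallel: G_eq = G1 + G2. DC gain = G1(0) + G2(0) = 10/7 + 5/9 = 1.4286 + 0.5556 = 1.9841.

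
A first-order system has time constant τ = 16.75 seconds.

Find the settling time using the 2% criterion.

For first-order system, 2% settling time ≈ 4τ = 4 × 16.75 = 67.0 s.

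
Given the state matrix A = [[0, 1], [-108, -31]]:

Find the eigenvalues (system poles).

det(A - λI) = λ² - (-31)λ + 108 = (λ - (-27))(λ - (-4)). Eigenvalues: -27, -4.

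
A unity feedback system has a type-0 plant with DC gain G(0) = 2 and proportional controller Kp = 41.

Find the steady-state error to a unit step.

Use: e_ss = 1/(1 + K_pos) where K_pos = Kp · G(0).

K_pos = Kp · G(0) = 41 × 2 = 82. e_ss = 1/(1 + 82) = 0.0120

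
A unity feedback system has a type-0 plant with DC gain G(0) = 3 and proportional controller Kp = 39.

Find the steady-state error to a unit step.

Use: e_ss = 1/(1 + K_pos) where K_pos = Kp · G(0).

K_pos = Kp · G(0) = 39 × 3 = 117. e_ss = 1/(1 + 117) = 0.0085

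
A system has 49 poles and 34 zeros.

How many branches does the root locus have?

Root locus has n branches where n = number of poles = 49.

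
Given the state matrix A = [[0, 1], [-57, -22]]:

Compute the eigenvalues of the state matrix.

det(A - λI) = λ² - (-22)λ + 57 = (λ - (-19))(λ - (-3)). Eigenvalues: -19, -3.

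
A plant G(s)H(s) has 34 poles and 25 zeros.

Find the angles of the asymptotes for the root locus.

n - m = 34 - 25 = 9. Angles: θk = (2k + 1)·180°/9 = 20°, 60°, 100°, 140°, 180°, 220°, 260°, 300°, 340°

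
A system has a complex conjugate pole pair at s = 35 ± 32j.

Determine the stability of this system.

Real part of poles is 35 (> 0, right half-plane). Unstable.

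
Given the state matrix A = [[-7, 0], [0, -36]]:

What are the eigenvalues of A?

For diagonal matrix, eigenvalues are diagonal entries: λ₁ = -7, λ₂ = -36.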